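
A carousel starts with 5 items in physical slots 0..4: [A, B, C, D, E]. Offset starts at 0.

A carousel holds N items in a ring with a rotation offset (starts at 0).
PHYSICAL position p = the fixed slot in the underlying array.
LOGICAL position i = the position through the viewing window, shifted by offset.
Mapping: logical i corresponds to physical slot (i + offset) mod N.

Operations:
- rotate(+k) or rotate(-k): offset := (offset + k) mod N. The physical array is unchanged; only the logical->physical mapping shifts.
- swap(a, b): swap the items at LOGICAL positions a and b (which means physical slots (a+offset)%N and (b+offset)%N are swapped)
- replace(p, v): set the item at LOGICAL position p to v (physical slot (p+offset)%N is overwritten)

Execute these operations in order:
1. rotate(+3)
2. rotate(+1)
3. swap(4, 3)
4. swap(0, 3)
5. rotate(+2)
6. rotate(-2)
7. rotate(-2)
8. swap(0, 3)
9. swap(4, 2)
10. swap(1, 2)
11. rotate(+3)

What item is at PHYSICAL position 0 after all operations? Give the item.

Answer: E

Derivation:
After op 1 (rotate(+3)): offset=3, physical=[A,B,C,D,E], logical=[D,E,A,B,C]
After op 2 (rotate(+1)): offset=4, physical=[A,B,C,D,E], logical=[E,A,B,C,D]
After op 3 (swap(4, 3)): offset=4, physical=[A,B,D,C,E], logical=[E,A,B,D,C]
After op 4 (swap(0, 3)): offset=4, physical=[A,B,E,C,D], logical=[D,A,B,E,C]
After op 5 (rotate(+2)): offset=1, physical=[A,B,E,C,D], logical=[B,E,C,D,A]
After op 6 (rotate(-2)): offset=4, physical=[A,B,E,C,D], logical=[D,A,B,E,C]
After op 7 (rotate(-2)): offset=2, physical=[A,B,E,C,D], logical=[E,C,D,A,B]
After op 8 (swap(0, 3)): offset=2, physical=[E,B,A,C,D], logical=[A,C,D,E,B]
After op 9 (swap(4, 2)): offset=2, physical=[E,D,A,C,B], logical=[A,C,B,E,D]
After op 10 (swap(1, 2)): offset=2, physical=[E,D,A,B,C], logical=[A,B,C,E,D]
After op 11 (rotate(+3)): offset=0, physical=[E,D,A,B,C], logical=[E,D,A,B,C]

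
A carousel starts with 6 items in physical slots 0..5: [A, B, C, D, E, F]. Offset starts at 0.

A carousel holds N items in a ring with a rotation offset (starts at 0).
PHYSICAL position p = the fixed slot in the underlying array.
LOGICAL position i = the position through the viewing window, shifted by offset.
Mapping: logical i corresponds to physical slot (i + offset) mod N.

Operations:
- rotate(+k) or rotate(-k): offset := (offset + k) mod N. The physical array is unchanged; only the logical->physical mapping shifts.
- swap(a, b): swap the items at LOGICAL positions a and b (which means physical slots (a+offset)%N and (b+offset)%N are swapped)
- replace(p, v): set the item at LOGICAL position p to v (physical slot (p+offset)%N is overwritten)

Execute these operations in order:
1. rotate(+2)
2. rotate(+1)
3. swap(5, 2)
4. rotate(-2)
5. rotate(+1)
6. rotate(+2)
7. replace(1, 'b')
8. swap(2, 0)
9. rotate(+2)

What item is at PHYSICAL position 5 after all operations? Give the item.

After op 1 (rotate(+2)): offset=2, physical=[A,B,C,D,E,F], logical=[C,D,E,F,A,B]
After op 2 (rotate(+1)): offset=3, physical=[A,B,C,D,E,F], logical=[D,E,F,A,B,C]
After op 3 (swap(5, 2)): offset=3, physical=[A,B,F,D,E,C], logical=[D,E,C,A,B,F]
After op 4 (rotate(-2)): offset=1, physical=[A,B,F,D,E,C], logical=[B,F,D,E,C,A]
After op 5 (rotate(+1)): offset=2, physical=[A,B,F,D,E,C], logical=[F,D,E,C,A,B]
After op 6 (rotate(+2)): offset=4, physical=[A,B,F,D,E,C], logical=[E,C,A,B,F,D]
After op 7 (replace(1, 'b')): offset=4, physical=[A,B,F,D,E,b], logical=[E,b,A,B,F,D]
After op 8 (swap(2, 0)): offset=4, physical=[E,B,F,D,A,b], logical=[A,b,E,B,F,D]
After op 9 (rotate(+2)): offset=0, physical=[E,B,F,D,A,b], logical=[E,B,F,D,A,b]

Answer: b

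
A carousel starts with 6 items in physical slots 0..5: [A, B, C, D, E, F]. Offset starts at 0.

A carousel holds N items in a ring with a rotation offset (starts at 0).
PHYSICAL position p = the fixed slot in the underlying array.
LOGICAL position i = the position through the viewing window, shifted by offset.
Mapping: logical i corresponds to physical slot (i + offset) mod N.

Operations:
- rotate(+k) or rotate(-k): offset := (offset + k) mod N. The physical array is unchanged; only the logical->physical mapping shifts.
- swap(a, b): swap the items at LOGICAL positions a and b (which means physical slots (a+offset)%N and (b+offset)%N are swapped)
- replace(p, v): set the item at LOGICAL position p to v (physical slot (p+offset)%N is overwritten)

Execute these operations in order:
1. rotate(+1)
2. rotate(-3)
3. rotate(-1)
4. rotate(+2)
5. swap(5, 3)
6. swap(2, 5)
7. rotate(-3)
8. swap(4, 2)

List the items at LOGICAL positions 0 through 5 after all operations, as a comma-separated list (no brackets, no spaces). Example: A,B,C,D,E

Answer: E,D,A,F,B,C

Derivation:
After op 1 (rotate(+1)): offset=1, physical=[A,B,C,D,E,F], logical=[B,C,D,E,F,A]
After op 2 (rotate(-3)): offset=4, physical=[A,B,C,D,E,F], logical=[E,F,A,B,C,D]
After op 3 (rotate(-1)): offset=3, physical=[A,B,C,D,E,F], logical=[D,E,F,A,B,C]
After op 4 (rotate(+2)): offset=5, physical=[A,B,C,D,E,F], logical=[F,A,B,C,D,E]
After op 5 (swap(5, 3)): offset=5, physical=[A,B,E,D,C,F], logical=[F,A,B,E,D,C]
After op 6 (swap(2, 5)): offset=5, physical=[A,C,E,D,B,F], logical=[F,A,C,E,D,B]
After op 7 (rotate(-3)): offset=2, physical=[A,C,E,D,B,F], logical=[E,D,B,F,A,C]
After op 8 (swap(4, 2)): offset=2, physical=[B,C,E,D,A,F], logical=[E,D,A,F,B,C]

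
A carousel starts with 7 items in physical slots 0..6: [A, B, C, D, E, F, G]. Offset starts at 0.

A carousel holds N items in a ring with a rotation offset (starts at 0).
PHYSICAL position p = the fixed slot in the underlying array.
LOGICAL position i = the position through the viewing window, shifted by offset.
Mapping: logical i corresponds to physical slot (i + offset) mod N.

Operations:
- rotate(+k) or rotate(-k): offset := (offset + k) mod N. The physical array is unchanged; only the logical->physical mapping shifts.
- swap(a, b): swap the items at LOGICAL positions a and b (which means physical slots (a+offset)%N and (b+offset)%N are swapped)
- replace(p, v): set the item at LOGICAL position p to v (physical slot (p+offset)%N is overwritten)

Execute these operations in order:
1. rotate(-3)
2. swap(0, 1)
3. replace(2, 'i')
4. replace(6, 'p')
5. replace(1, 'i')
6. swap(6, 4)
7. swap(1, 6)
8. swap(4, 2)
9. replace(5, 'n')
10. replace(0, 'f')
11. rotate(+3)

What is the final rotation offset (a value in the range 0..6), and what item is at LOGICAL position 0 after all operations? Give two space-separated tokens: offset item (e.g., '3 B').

Answer: 0 A

Derivation:
After op 1 (rotate(-3)): offset=4, physical=[A,B,C,D,E,F,G], logical=[E,F,G,A,B,C,D]
After op 2 (swap(0, 1)): offset=4, physical=[A,B,C,D,F,E,G], logical=[F,E,G,A,B,C,D]
After op 3 (replace(2, 'i')): offset=4, physical=[A,B,C,D,F,E,i], logical=[F,E,i,A,B,C,D]
After op 4 (replace(6, 'p')): offset=4, physical=[A,B,C,p,F,E,i], logical=[F,E,i,A,B,C,p]
After op 5 (replace(1, 'i')): offset=4, physical=[A,B,C,p,F,i,i], logical=[F,i,i,A,B,C,p]
After op 6 (swap(6, 4)): offset=4, physical=[A,p,C,B,F,i,i], logical=[F,i,i,A,p,C,B]
After op 7 (swap(1, 6)): offset=4, physical=[A,p,C,i,F,B,i], logical=[F,B,i,A,p,C,i]
After op 8 (swap(4, 2)): offset=4, physical=[A,i,C,i,F,B,p], logical=[F,B,p,A,i,C,i]
After op 9 (replace(5, 'n')): offset=4, physical=[A,i,n,i,F,B,p], logical=[F,B,p,A,i,n,i]
After op 10 (replace(0, 'f')): offset=4, physical=[A,i,n,i,f,B,p], logical=[f,B,p,A,i,n,i]
After op 11 (rotate(+3)): offset=0, physical=[A,i,n,i,f,B,p], logical=[A,i,n,i,f,B,p]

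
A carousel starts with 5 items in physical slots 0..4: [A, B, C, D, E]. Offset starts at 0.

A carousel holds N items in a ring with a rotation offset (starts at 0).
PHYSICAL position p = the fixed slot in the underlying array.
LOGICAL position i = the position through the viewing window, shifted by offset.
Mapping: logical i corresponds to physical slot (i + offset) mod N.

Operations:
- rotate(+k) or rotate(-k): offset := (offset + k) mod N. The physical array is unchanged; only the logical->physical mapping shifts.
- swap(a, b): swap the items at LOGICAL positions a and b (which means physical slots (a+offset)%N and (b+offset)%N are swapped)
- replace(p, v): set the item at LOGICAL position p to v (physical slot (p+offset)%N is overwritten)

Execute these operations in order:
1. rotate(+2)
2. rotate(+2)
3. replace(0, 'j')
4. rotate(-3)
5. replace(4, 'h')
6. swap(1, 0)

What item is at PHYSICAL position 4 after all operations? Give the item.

Answer: j

Derivation:
After op 1 (rotate(+2)): offset=2, physical=[A,B,C,D,E], logical=[C,D,E,A,B]
After op 2 (rotate(+2)): offset=4, physical=[A,B,C,D,E], logical=[E,A,B,C,D]
After op 3 (replace(0, 'j')): offset=4, physical=[A,B,C,D,j], logical=[j,A,B,C,D]
After op 4 (rotate(-3)): offset=1, physical=[A,B,C,D,j], logical=[B,C,D,j,A]
After op 5 (replace(4, 'h')): offset=1, physical=[h,B,C,D,j], logical=[B,C,D,j,h]
After op 6 (swap(1, 0)): offset=1, physical=[h,C,B,D,j], logical=[C,B,D,j,h]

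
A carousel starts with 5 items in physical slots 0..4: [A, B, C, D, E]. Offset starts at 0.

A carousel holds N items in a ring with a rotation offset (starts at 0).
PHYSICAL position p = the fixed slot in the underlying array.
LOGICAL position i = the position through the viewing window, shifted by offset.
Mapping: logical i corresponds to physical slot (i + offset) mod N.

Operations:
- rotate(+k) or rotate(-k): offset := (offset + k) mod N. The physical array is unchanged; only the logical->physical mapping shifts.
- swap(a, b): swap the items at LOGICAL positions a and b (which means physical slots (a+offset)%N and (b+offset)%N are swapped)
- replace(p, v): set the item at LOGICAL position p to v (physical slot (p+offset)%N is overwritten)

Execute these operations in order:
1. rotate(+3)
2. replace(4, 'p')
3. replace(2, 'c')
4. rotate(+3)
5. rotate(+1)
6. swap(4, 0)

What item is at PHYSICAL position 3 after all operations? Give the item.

After op 1 (rotate(+3)): offset=3, physical=[A,B,C,D,E], logical=[D,E,A,B,C]
After op 2 (replace(4, 'p')): offset=3, physical=[A,B,p,D,E], logical=[D,E,A,B,p]
After op 3 (replace(2, 'c')): offset=3, physical=[c,B,p,D,E], logical=[D,E,c,B,p]
After op 4 (rotate(+3)): offset=1, physical=[c,B,p,D,E], logical=[B,p,D,E,c]
After op 5 (rotate(+1)): offset=2, physical=[c,B,p,D,E], logical=[p,D,E,c,B]
After op 6 (swap(4, 0)): offset=2, physical=[c,p,B,D,E], logical=[B,D,E,c,p]

Answer: D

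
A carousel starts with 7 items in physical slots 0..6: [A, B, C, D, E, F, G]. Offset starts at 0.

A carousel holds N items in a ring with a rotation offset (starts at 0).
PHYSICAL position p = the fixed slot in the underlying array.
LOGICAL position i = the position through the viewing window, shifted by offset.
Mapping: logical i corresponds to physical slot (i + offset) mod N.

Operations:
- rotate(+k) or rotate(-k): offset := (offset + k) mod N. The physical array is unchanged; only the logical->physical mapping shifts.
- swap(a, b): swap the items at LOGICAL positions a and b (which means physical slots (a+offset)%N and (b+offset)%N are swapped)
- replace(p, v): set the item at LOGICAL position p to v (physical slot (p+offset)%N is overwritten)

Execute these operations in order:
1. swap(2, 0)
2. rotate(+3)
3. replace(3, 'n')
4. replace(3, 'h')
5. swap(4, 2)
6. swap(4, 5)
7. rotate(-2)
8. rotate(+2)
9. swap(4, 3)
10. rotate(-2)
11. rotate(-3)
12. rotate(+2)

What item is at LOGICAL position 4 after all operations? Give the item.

Answer: E

Derivation:
After op 1 (swap(2, 0)): offset=0, physical=[C,B,A,D,E,F,G], logical=[C,B,A,D,E,F,G]
After op 2 (rotate(+3)): offset=3, physical=[C,B,A,D,E,F,G], logical=[D,E,F,G,C,B,A]
After op 3 (replace(3, 'n')): offset=3, physical=[C,B,A,D,E,F,n], logical=[D,E,F,n,C,B,A]
After op 4 (replace(3, 'h')): offset=3, physical=[C,B,A,D,E,F,h], logical=[D,E,F,h,C,B,A]
After op 5 (swap(4, 2)): offset=3, physical=[F,B,A,D,E,C,h], logical=[D,E,C,h,F,B,A]
After op 6 (swap(4, 5)): offset=3, physical=[B,F,A,D,E,C,h], logical=[D,E,C,h,B,F,A]
After op 7 (rotate(-2)): offset=1, physical=[B,F,A,D,E,C,h], logical=[F,A,D,E,C,h,B]
After op 8 (rotate(+2)): offset=3, physical=[B,F,A,D,E,C,h], logical=[D,E,C,h,B,F,A]
After op 9 (swap(4, 3)): offset=3, physical=[h,F,A,D,E,C,B], logical=[D,E,C,B,h,F,A]
After op 10 (rotate(-2)): offset=1, physical=[h,F,A,D,E,C,B], logical=[F,A,D,E,C,B,h]
After op 11 (rotate(-3)): offset=5, physical=[h,F,A,D,E,C,B], logical=[C,B,h,F,A,D,E]
After op 12 (rotate(+2)): offset=0, physical=[h,F,A,D,E,C,B], logical=[h,F,A,D,E,C,B]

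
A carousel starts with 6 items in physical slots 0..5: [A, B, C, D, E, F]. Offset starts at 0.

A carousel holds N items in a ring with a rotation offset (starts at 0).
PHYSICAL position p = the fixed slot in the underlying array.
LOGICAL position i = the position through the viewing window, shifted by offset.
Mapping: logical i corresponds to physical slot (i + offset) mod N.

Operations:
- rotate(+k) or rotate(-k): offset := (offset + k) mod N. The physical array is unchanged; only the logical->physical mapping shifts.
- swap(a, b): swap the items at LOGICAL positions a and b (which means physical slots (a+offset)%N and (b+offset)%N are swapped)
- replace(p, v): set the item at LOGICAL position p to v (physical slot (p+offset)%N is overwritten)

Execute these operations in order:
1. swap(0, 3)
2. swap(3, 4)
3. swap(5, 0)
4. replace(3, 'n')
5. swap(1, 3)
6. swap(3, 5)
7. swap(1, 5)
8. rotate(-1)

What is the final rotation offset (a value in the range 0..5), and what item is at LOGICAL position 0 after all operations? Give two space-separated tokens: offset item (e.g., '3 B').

After op 1 (swap(0, 3)): offset=0, physical=[D,B,C,A,E,F], logical=[D,B,C,A,E,F]
After op 2 (swap(3, 4)): offset=0, physical=[D,B,C,E,A,F], logical=[D,B,C,E,A,F]
After op 3 (swap(5, 0)): offset=0, physical=[F,B,C,E,A,D], logical=[F,B,C,E,A,D]
After op 4 (replace(3, 'n')): offset=0, physical=[F,B,C,n,A,D], logical=[F,B,C,n,A,D]
After op 5 (swap(1, 3)): offset=0, physical=[F,n,C,B,A,D], logical=[F,n,C,B,A,D]
After op 6 (swap(3, 5)): offset=0, physical=[F,n,C,D,A,B], logical=[F,n,C,D,A,B]
After op 7 (swap(1, 5)): offset=0, physical=[F,B,C,D,A,n], logical=[F,B,C,D,A,n]
After op 8 (rotate(-1)): offset=5, physical=[F,B,C,D,A,n], logical=[n,F,B,C,D,A]

Answer: 5 n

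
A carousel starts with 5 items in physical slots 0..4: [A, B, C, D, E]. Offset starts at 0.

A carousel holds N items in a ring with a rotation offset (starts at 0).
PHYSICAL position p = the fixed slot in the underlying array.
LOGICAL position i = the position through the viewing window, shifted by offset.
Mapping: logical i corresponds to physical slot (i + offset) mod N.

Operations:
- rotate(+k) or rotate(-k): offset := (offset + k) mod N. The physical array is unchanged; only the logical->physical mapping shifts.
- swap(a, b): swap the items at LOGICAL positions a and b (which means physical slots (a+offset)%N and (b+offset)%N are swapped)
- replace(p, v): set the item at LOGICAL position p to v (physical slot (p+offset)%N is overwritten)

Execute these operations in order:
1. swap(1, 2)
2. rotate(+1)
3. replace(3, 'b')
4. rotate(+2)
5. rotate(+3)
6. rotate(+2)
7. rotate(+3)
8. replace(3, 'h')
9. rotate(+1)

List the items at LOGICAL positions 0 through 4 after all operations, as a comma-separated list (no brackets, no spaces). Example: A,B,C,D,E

After op 1 (swap(1, 2)): offset=0, physical=[A,C,B,D,E], logical=[A,C,B,D,E]
After op 2 (rotate(+1)): offset=1, physical=[A,C,B,D,E], logical=[C,B,D,E,A]
After op 3 (replace(3, 'b')): offset=1, physical=[A,C,B,D,b], logical=[C,B,D,b,A]
After op 4 (rotate(+2)): offset=3, physical=[A,C,B,D,b], logical=[D,b,A,C,B]
After op 5 (rotate(+3)): offset=1, physical=[A,C,B,D,b], logical=[C,B,D,b,A]
After op 6 (rotate(+2)): offset=3, physical=[A,C,B,D,b], logical=[D,b,A,C,B]
After op 7 (rotate(+3)): offset=1, physical=[A,C,B,D,b], logical=[C,B,D,b,A]
After op 8 (replace(3, 'h')): offset=1, physical=[A,C,B,D,h], logical=[C,B,D,h,A]
After op 9 (rotate(+1)): offset=2, physical=[A,C,B,D,h], logical=[B,D,h,A,C]

Answer: B,D,h,A,C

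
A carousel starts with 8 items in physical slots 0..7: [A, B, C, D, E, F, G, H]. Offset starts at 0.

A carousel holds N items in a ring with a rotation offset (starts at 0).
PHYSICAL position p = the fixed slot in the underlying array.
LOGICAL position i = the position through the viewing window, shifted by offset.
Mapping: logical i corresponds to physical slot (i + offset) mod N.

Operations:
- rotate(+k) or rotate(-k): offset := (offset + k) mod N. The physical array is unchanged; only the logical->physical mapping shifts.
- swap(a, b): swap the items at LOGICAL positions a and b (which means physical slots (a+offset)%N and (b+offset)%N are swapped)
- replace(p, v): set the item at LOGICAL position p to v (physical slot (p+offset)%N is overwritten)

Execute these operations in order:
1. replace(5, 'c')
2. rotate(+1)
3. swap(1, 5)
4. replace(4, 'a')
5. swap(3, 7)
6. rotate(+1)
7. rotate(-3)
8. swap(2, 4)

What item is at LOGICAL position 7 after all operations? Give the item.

Answer: C

Derivation:
After op 1 (replace(5, 'c')): offset=0, physical=[A,B,C,D,E,c,G,H], logical=[A,B,C,D,E,c,G,H]
After op 2 (rotate(+1)): offset=1, physical=[A,B,C,D,E,c,G,H], logical=[B,C,D,E,c,G,H,A]
After op 3 (swap(1, 5)): offset=1, physical=[A,B,G,D,E,c,C,H], logical=[B,G,D,E,c,C,H,A]
After op 4 (replace(4, 'a')): offset=1, physical=[A,B,G,D,E,a,C,H], logical=[B,G,D,E,a,C,H,A]
After op 5 (swap(3, 7)): offset=1, physical=[E,B,G,D,A,a,C,H], logical=[B,G,D,A,a,C,H,E]
After op 6 (rotate(+1)): offset=2, physical=[E,B,G,D,A,a,C,H], logical=[G,D,A,a,C,H,E,B]
After op 7 (rotate(-3)): offset=7, physical=[E,B,G,D,A,a,C,H], logical=[H,E,B,G,D,A,a,C]
After op 8 (swap(2, 4)): offset=7, physical=[E,D,G,B,A,a,C,H], logical=[H,E,D,G,B,A,a,C]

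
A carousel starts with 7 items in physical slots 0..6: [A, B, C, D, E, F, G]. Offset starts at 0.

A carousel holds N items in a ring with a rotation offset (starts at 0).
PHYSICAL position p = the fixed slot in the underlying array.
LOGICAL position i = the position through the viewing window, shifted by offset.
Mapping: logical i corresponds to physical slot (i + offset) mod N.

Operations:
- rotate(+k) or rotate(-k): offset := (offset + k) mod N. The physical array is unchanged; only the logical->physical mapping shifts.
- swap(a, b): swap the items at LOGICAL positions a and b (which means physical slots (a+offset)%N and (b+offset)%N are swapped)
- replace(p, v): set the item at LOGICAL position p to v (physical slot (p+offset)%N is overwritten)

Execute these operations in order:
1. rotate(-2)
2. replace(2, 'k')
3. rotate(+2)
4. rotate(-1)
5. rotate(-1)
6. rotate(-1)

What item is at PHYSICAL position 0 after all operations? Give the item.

After op 1 (rotate(-2)): offset=5, physical=[A,B,C,D,E,F,G], logical=[F,G,A,B,C,D,E]
After op 2 (replace(2, 'k')): offset=5, physical=[k,B,C,D,E,F,G], logical=[F,G,k,B,C,D,E]
After op 3 (rotate(+2)): offset=0, physical=[k,B,C,D,E,F,G], logical=[k,B,C,D,E,F,G]
After op 4 (rotate(-1)): offset=6, physical=[k,B,C,D,E,F,G], logical=[G,k,B,C,D,E,F]
After op 5 (rotate(-1)): offset=5, physical=[k,B,C,D,E,F,G], logical=[F,G,k,B,C,D,E]
After op 6 (rotate(-1)): offset=4, physical=[k,B,C,D,E,F,G], logical=[E,F,G,k,B,C,D]

Answer: k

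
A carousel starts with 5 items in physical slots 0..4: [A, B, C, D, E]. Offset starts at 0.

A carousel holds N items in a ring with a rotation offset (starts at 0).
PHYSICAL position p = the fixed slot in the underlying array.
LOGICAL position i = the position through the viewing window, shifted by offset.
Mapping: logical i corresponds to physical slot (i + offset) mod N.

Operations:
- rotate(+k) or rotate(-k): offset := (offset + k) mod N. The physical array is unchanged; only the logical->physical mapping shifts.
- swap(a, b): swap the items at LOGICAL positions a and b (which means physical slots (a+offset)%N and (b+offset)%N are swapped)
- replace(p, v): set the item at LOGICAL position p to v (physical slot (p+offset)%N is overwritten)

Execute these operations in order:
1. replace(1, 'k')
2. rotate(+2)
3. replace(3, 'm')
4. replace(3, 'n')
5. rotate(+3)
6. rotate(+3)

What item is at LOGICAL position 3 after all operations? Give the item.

After op 1 (replace(1, 'k')): offset=0, physical=[A,k,C,D,E], logical=[A,k,C,D,E]
After op 2 (rotate(+2)): offset=2, physical=[A,k,C,D,E], logical=[C,D,E,A,k]
After op 3 (replace(3, 'm')): offset=2, physical=[m,k,C,D,E], logical=[C,D,E,m,k]
After op 4 (replace(3, 'n')): offset=2, physical=[n,k,C,D,E], logical=[C,D,E,n,k]
After op 5 (rotate(+3)): offset=0, physical=[n,k,C,D,E], logical=[n,k,C,D,E]
After op 6 (rotate(+3)): offset=3, physical=[n,k,C,D,E], logical=[D,E,n,k,C]

Answer: k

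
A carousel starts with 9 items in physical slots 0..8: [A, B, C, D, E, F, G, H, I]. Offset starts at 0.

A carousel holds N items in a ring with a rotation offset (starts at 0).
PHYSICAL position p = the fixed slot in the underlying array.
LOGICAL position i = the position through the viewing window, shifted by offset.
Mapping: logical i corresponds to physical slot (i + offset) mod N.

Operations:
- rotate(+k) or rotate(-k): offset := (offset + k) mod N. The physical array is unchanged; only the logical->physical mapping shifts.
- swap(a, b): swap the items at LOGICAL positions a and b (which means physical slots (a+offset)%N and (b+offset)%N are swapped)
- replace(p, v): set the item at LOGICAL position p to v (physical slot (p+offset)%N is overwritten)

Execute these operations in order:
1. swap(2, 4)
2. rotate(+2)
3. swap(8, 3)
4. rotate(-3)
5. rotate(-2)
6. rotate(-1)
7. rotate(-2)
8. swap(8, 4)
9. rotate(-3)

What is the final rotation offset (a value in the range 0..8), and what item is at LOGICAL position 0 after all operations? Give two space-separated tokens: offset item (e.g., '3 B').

After op 1 (swap(2, 4)): offset=0, physical=[A,B,E,D,C,F,G,H,I], logical=[A,B,E,D,C,F,G,H,I]
After op 2 (rotate(+2)): offset=2, physical=[A,B,E,D,C,F,G,H,I], logical=[E,D,C,F,G,H,I,A,B]
After op 3 (swap(8, 3)): offset=2, physical=[A,F,E,D,C,B,G,H,I], logical=[E,D,C,B,G,H,I,A,F]
After op 4 (rotate(-3)): offset=8, physical=[A,F,E,D,C,B,G,H,I], logical=[I,A,F,E,D,C,B,G,H]
After op 5 (rotate(-2)): offset=6, physical=[A,F,E,D,C,B,G,H,I], logical=[G,H,I,A,F,E,D,C,B]
After op 6 (rotate(-1)): offset=5, physical=[A,F,E,D,C,B,G,H,I], logical=[B,G,H,I,A,F,E,D,C]
After op 7 (rotate(-2)): offset=3, physical=[A,F,E,D,C,B,G,H,I], logical=[D,C,B,G,H,I,A,F,E]
After op 8 (swap(8, 4)): offset=3, physical=[A,F,H,D,C,B,G,E,I], logical=[D,C,B,G,E,I,A,F,H]
After op 9 (rotate(-3)): offset=0, physical=[A,F,H,D,C,B,G,E,I], logical=[A,F,H,D,C,B,G,E,I]

Answer: 0 A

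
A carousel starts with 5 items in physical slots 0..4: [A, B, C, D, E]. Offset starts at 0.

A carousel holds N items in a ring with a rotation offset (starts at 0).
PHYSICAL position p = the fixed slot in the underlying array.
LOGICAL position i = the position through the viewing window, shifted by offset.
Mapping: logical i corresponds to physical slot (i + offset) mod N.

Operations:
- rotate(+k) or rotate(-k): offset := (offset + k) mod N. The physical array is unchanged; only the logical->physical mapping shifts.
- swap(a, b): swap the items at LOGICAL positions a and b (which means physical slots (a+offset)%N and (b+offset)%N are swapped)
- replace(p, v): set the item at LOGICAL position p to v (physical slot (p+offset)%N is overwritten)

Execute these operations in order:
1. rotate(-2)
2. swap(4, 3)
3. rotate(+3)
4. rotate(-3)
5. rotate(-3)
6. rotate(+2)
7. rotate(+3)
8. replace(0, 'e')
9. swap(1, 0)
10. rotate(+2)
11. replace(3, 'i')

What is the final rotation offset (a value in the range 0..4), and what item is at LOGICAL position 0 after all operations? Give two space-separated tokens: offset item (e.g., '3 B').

After op 1 (rotate(-2)): offset=3, physical=[A,B,C,D,E], logical=[D,E,A,B,C]
After op 2 (swap(4, 3)): offset=3, physical=[A,C,B,D,E], logical=[D,E,A,C,B]
After op 3 (rotate(+3)): offset=1, physical=[A,C,B,D,E], logical=[C,B,D,E,A]
After op 4 (rotate(-3)): offset=3, physical=[A,C,B,D,E], logical=[D,E,A,C,B]
After op 5 (rotate(-3)): offset=0, physical=[A,C,B,D,E], logical=[A,C,B,D,E]
After op 6 (rotate(+2)): offset=2, physical=[A,C,B,D,E], logical=[B,D,E,A,C]
After op 7 (rotate(+3)): offset=0, physical=[A,C,B,D,E], logical=[A,C,B,D,E]
After op 8 (replace(0, 'e')): offset=0, physical=[e,C,B,D,E], logical=[e,C,B,D,E]
After op 9 (swap(1, 0)): offset=0, physical=[C,e,B,D,E], logical=[C,e,B,D,E]
After op 10 (rotate(+2)): offset=2, physical=[C,e,B,D,E], logical=[B,D,E,C,e]
After op 11 (replace(3, 'i')): offset=2, physical=[i,e,B,D,E], logical=[B,D,E,i,e]

Answer: 2 B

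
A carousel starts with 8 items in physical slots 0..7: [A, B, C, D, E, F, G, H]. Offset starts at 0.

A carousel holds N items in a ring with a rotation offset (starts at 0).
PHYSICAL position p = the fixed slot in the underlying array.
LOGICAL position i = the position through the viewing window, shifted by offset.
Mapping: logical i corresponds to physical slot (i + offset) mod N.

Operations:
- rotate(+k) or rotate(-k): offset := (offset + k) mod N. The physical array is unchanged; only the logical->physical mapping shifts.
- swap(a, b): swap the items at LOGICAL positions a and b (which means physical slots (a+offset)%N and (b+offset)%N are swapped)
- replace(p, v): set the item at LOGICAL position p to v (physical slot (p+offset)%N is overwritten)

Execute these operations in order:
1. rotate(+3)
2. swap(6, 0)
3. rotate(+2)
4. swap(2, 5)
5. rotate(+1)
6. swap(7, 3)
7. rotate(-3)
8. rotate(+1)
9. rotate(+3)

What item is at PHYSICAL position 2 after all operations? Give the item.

Answer: H

Derivation:
After op 1 (rotate(+3)): offset=3, physical=[A,B,C,D,E,F,G,H], logical=[D,E,F,G,H,A,B,C]
After op 2 (swap(6, 0)): offset=3, physical=[A,D,C,B,E,F,G,H], logical=[B,E,F,G,H,A,D,C]
After op 3 (rotate(+2)): offset=5, physical=[A,D,C,B,E,F,G,H], logical=[F,G,H,A,D,C,B,E]
After op 4 (swap(2, 5)): offset=5, physical=[A,D,H,B,E,F,G,C], logical=[F,G,C,A,D,H,B,E]
After op 5 (rotate(+1)): offset=6, physical=[A,D,H,B,E,F,G,C], logical=[G,C,A,D,H,B,E,F]
After op 6 (swap(7, 3)): offset=6, physical=[A,F,H,B,E,D,G,C], logical=[G,C,A,F,H,B,E,D]
After op 7 (rotate(-3)): offset=3, physical=[A,F,H,B,E,D,G,C], logical=[B,E,D,G,C,A,F,H]
After op 8 (rotate(+1)): offset=4, physical=[A,F,H,B,E,D,G,C], logical=[E,D,G,C,A,F,H,B]
After op 9 (rotate(+3)): offset=7, physical=[A,F,H,B,E,D,G,C], logical=[C,A,F,H,B,E,D,G]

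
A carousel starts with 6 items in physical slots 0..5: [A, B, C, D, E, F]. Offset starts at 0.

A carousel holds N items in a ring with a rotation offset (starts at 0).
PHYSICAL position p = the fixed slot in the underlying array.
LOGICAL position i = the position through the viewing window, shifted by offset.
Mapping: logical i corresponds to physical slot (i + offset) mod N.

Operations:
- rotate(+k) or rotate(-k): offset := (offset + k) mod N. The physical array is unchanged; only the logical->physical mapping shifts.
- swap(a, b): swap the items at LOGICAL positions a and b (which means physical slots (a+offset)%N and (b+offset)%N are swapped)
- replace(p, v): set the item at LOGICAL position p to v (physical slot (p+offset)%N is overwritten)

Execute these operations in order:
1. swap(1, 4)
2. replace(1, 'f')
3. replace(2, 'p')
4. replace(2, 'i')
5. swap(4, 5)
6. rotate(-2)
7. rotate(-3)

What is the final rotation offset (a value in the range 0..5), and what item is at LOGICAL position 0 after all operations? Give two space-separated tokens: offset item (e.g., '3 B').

After op 1 (swap(1, 4)): offset=0, physical=[A,E,C,D,B,F], logical=[A,E,C,D,B,F]
After op 2 (replace(1, 'f')): offset=0, physical=[A,f,C,D,B,F], logical=[A,f,C,D,B,F]
After op 3 (replace(2, 'p')): offset=0, physical=[A,f,p,D,B,F], logical=[A,f,p,D,B,F]
After op 4 (replace(2, 'i')): offset=0, physical=[A,f,i,D,B,F], logical=[A,f,i,D,B,F]
After op 5 (swap(4, 5)): offset=0, physical=[A,f,i,D,F,B], logical=[A,f,i,D,F,B]
After op 6 (rotate(-2)): offset=4, physical=[A,f,i,D,F,B], logical=[F,B,A,f,i,D]
After op 7 (rotate(-3)): offset=1, physical=[A,f,i,D,F,B], logical=[f,i,D,F,B,A]

Answer: 1 f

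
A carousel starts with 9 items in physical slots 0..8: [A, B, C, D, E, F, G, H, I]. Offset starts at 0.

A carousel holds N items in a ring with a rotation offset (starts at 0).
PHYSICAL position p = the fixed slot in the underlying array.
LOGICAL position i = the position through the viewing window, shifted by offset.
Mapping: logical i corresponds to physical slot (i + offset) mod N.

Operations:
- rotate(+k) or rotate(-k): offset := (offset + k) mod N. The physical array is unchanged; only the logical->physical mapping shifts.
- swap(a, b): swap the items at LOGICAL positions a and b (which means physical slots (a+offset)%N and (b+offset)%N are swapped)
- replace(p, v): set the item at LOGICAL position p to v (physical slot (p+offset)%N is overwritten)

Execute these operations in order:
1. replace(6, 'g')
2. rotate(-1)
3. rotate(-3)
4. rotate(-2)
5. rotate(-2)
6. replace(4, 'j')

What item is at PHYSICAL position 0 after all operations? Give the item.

After op 1 (replace(6, 'g')): offset=0, physical=[A,B,C,D,E,F,g,H,I], logical=[A,B,C,D,E,F,g,H,I]
After op 2 (rotate(-1)): offset=8, physical=[A,B,C,D,E,F,g,H,I], logical=[I,A,B,C,D,E,F,g,H]
After op 3 (rotate(-3)): offset=5, physical=[A,B,C,D,E,F,g,H,I], logical=[F,g,H,I,A,B,C,D,E]
After op 4 (rotate(-2)): offset=3, physical=[A,B,C,D,E,F,g,H,I], logical=[D,E,F,g,H,I,A,B,C]
After op 5 (rotate(-2)): offset=1, physical=[A,B,C,D,E,F,g,H,I], logical=[B,C,D,E,F,g,H,I,A]
After op 6 (replace(4, 'j')): offset=1, physical=[A,B,C,D,E,j,g,H,I], logical=[B,C,D,E,j,g,H,I,A]

Answer: A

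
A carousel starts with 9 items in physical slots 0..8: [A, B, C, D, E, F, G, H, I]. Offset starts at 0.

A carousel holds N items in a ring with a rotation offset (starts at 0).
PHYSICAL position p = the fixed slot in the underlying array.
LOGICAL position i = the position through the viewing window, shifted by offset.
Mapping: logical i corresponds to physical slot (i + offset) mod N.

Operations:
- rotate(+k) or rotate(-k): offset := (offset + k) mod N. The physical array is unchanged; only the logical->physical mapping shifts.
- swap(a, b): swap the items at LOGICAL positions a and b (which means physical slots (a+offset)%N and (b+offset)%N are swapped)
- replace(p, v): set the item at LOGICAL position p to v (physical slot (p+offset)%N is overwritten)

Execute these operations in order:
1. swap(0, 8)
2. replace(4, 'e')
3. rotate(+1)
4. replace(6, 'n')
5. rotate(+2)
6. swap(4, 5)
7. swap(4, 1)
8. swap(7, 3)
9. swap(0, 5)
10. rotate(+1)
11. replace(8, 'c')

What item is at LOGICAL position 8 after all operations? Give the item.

Answer: c

Derivation:
After op 1 (swap(0, 8)): offset=0, physical=[I,B,C,D,E,F,G,H,A], logical=[I,B,C,D,E,F,G,H,A]
After op 2 (replace(4, 'e')): offset=0, physical=[I,B,C,D,e,F,G,H,A], logical=[I,B,C,D,e,F,G,H,A]
After op 3 (rotate(+1)): offset=1, physical=[I,B,C,D,e,F,G,H,A], logical=[B,C,D,e,F,G,H,A,I]
After op 4 (replace(6, 'n')): offset=1, physical=[I,B,C,D,e,F,G,n,A], logical=[B,C,D,e,F,G,n,A,I]
After op 5 (rotate(+2)): offset=3, physical=[I,B,C,D,e,F,G,n,A], logical=[D,e,F,G,n,A,I,B,C]
After op 6 (swap(4, 5)): offset=3, physical=[I,B,C,D,e,F,G,A,n], logical=[D,e,F,G,A,n,I,B,C]
After op 7 (swap(4, 1)): offset=3, physical=[I,B,C,D,A,F,G,e,n], logical=[D,A,F,G,e,n,I,B,C]
After op 8 (swap(7, 3)): offset=3, physical=[I,G,C,D,A,F,B,e,n], logical=[D,A,F,B,e,n,I,G,C]
After op 9 (swap(0, 5)): offset=3, physical=[I,G,C,n,A,F,B,e,D], logical=[n,A,F,B,e,D,I,G,C]
After op 10 (rotate(+1)): offset=4, physical=[I,G,C,n,A,F,B,e,D], logical=[A,F,B,e,D,I,G,C,n]
After op 11 (replace(8, 'c')): offset=4, physical=[I,G,C,c,A,F,B,e,D], logical=[A,F,B,e,D,I,G,C,c]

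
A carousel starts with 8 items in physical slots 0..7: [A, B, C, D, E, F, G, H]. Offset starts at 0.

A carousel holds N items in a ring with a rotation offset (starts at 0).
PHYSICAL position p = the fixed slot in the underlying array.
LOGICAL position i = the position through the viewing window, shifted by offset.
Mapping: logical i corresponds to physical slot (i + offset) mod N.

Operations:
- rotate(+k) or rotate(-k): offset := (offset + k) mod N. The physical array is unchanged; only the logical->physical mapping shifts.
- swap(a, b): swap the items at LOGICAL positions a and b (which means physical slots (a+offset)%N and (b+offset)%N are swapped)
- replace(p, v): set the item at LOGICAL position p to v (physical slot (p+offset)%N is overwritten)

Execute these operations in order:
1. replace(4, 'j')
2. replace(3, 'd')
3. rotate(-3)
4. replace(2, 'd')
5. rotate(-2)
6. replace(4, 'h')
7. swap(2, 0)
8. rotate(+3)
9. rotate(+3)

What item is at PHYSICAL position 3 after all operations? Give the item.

Answer: F

Derivation:
After op 1 (replace(4, 'j')): offset=0, physical=[A,B,C,D,j,F,G,H], logical=[A,B,C,D,j,F,G,H]
After op 2 (replace(3, 'd')): offset=0, physical=[A,B,C,d,j,F,G,H], logical=[A,B,C,d,j,F,G,H]
After op 3 (rotate(-3)): offset=5, physical=[A,B,C,d,j,F,G,H], logical=[F,G,H,A,B,C,d,j]
After op 4 (replace(2, 'd')): offset=5, physical=[A,B,C,d,j,F,G,d], logical=[F,G,d,A,B,C,d,j]
After op 5 (rotate(-2)): offset=3, physical=[A,B,C,d,j,F,G,d], logical=[d,j,F,G,d,A,B,C]
After op 6 (replace(4, 'h')): offset=3, physical=[A,B,C,d,j,F,G,h], logical=[d,j,F,G,h,A,B,C]
After op 7 (swap(2, 0)): offset=3, physical=[A,B,C,F,j,d,G,h], logical=[F,j,d,G,h,A,B,C]
After op 8 (rotate(+3)): offset=6, physical=[A,B,C,F,j,d,G,h], logical=[G,h,A,B,C,F,j,d]
After op 9 (rotate(+3)): offset=1, physical=[A,B,C,F,j,d,G,h], logical=[B,C,F,j,d,G,h,A]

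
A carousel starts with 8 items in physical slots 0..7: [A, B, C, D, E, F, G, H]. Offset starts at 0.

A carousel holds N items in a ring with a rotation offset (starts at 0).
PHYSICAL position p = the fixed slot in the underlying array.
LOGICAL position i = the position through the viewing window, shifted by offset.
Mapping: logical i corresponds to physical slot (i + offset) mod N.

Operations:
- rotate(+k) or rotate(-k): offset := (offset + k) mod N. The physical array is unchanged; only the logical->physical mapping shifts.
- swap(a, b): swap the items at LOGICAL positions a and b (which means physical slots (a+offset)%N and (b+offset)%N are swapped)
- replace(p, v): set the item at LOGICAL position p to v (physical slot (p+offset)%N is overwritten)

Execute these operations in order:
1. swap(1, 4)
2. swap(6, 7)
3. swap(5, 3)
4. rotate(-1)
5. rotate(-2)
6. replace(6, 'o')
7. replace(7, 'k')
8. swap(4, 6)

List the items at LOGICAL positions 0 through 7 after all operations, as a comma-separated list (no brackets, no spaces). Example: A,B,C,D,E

After op 1 (swap(1, 4)): offset=0, physical=[A,E,C,D,B,F,G,H], logical=[A,E,C,D,B,F,G,H]
After op 2 (swap(6, 7)): offset=0, physical=[A,E,C,D,B,F,H,G], logical=[A,E,C,D,B,F,H,G]
After op 3 (swap(5, 3)): offset=0, physical=[A,E,C,F,B,D,H,G], logical=[A,E,C,F,B,D,H,G]
After op 4 (rotate(-1)): offset=7, physical=[A,E,C,F,B,D,H,G], logical=[G,A,E,C,F,B,D,H]
After op 5 (rotate(-2)): offset=5, physical=[A,E,C,F,B,D,H,G], logical=[D,H,G,A,E,C,F,B]
After op 6 (replace(6, 'o')): offset=5, physical=[A,E,C,o,B,D,H,G], logical=[D,H,G,A,E,C,o,B]
After op 7 (replace(7, 'k')): offset=5, physical=[A,E,C,o,k,D,H,G], logical=[D,H,G,A,E,C,o,k]
After op 8 (swap(4, 6)): offset=5, physical=[A,o,C,E,k,D,H,G], logical=[D,H,G,A,o,C,E,k]

Answer: D,H,G,A,o,C,E,k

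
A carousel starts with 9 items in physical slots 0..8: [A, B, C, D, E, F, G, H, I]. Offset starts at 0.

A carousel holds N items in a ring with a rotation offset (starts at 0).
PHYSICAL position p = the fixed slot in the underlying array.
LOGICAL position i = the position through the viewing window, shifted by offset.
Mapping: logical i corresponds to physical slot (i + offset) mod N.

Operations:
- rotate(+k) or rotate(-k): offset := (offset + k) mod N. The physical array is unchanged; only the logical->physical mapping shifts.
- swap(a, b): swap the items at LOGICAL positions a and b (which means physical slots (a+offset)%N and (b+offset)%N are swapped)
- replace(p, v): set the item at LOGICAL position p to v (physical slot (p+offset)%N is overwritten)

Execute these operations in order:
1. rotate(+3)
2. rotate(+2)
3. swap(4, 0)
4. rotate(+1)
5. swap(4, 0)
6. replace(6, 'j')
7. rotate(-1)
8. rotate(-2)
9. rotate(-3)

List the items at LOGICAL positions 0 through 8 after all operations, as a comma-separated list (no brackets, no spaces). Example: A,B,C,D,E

After op 1 (rotate(+3)): offset=3, physical=[A,B,C,D,E,F,G,H,I], logical=[D,E,F,G,H,I,A,B,C]
After op 2 (rotate(+2)): offset=5, physical=[A,B,C,D,E,F,G,H,I], logical=[F,G,H,I,A,B,C,D,E]
After op 3 (swap(4, 0)): offset=5, physical=[F,B,C,D,E,A,G,H,I], logical=[A,G,H,I,F,B,C,D,E]
After op 4 (rotate(+1)): offset=6, physical=[F,B,C,D,E,A,G,H,I], logical=[G,H,I,F,B,C,D,E,A]
After op 5 (swap(4, 0)): offset=6, physical=[F,G,C,D,E,A,B,H,I], logical=[B,H,I,F,G,C,D,E,A]
After op 6 (replace(6, 'j')): offset=6, physical=[F,G,C,j,E,A,B,H,I], logical=[B,H,I,F,G,C,j,E,A]
After op 7 (rotate(-1)): offset=5, physical=[F,G,C,j,E,A,B,H,I], logical=[A,B,H,I,F,G,C,j,E]
After op 8 (rotate(-2)): offset=3, physical=[F,G,C,j,E,A,B,H,I], logical=[j,E,A,B,H,I,F,G,C]
After op 9 (rotate(-3)): offset=0, physical=[F,G,C,j,E,A,B,H,I], logical=[F,G,C,j,E,A,B,H,I]

Answer: F,G,C,j,E,A,B,H,I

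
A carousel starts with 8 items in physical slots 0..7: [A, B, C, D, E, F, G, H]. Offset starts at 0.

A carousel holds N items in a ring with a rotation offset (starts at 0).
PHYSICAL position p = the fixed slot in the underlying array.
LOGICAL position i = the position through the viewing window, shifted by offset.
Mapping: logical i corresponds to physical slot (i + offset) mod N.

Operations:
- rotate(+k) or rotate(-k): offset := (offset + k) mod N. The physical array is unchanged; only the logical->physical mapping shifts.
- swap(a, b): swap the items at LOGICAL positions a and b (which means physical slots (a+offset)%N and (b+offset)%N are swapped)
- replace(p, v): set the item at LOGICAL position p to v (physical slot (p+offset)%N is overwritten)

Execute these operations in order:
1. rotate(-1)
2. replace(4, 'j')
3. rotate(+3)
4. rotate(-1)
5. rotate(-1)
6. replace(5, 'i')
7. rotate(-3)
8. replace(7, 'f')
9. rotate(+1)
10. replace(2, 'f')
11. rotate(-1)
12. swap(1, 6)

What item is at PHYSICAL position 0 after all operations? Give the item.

Answer: f

Derivation:
After op 1 (rotate(-1)): offset=7, physical=[A,B,C,D,E,F,G,H], logical=[H,A,B,C,D,E,F,G]
After op 2 (replace(4, 'j')): offset=7, physical=[A,B,C,j,E,F,G,H], logical=[H,A,B,C,j,E,F,G]
After op 3 (rotate(+3)): offset=2, physical=[A,B,C,j,E,F,G,H], logical=[C,j,E,F,G,H,A,B]
After op 4 (rotate(-1)): offset=1, physical=[A,B,C,j,E,F,G,H], logical=[B,C,j,E,F,G,H,A]
After op 5 (rotate(-1)): offset=0, physical=[A,B,C,j,E,F,G,H], logical=[A,B,C,j,E,F,G,H]
After op 6 (replace(5, 'i')): offset=0, physical=[A,B,C,j,E,i,G,H], logical=[A,B,C,j,E,i,G,H]
After op 7 (rotate(-3)): offset=5, physical=[A,B,C,j,E,i,G,H], logical=[i,G,H,A,B,C,j,E]
After op 8 (replace(7, 'f')): offset=5, physical=[A,B,C,j,f,i,G,H], logical=[i,G,H,A,B,C,j,f]
After op 9 (rotate(+1)): offset=6, physical=[A,B,C,j,f,i,G,H], logical=[G,H,A,B,C,j,f,i]
After op 10 (replace(2, 'f')): offset=6, physical=[f,B,C,j,f,i,G,H], logical=[G,H,f,B,C,j,f,i]
After op 11 (rotate(-1)): offset=5, physical=[f,B,C,j,f,i,G,H], logical=[i,G,H,f,B,C,j,f]
After op 12 (swap(1, 6)): offset=5, physical=[f,B,C,G,f,i,j,H], logical=[i,j,H,f,B,C,G,f]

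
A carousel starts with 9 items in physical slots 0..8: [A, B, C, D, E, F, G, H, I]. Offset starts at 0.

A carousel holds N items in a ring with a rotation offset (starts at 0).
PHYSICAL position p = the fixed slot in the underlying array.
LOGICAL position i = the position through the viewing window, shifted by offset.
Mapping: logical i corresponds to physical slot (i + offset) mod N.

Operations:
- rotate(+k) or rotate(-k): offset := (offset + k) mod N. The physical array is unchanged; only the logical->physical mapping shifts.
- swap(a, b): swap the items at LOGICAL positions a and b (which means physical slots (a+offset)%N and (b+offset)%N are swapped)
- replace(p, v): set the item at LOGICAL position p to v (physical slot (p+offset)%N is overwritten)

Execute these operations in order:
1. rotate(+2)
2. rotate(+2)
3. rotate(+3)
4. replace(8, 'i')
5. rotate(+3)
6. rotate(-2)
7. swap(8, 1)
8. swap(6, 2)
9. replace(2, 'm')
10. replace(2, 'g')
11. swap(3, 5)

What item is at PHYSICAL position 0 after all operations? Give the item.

After op 1 (rotate(+2)): offset=2, physical=[A,B,C,D,E,F,G,H,I], logical=[C,D,E,F,G,H,I,A,B]
After op 2 (rotate(+2)): offset=4, physical=[A,B,C,D,E,F,G,H,I], logical=[E,F,G,H,I,A,B,C,D]
After op 3 (rotate(+3)): offset=7, physical=[A,B,C,D,E,F,G,H,I], logical=[H,I,A,B,C,D,E,F,G]
After op 4 (replace(8, 'i')): offset=7, physical=[A,B,C,D,E,F,i,H,I], logical=[H,I,A,B,C,D,E,F,i]
After op 5 (rotate(+3)): offset=1, physical=[A,B,C,D,E,F,i,H,I], logical=[B,C,D,E,F,i,H,I,A]
After op 6 (rotate(-2)): offset=8, physical=[A,B,C,D,E,F,i,H,I], logical=[I,A,B,C,D,E,F,i,H]
After op 7 (swap(8, 1)): offset=8, physical=[H,B,C,D,E,F,i,A,I], logical=[I,H,B,C,D,E,F,i,A]
After op 8 (swap(6, 2)): offset=8, physical=[H,F,C,D,E,B,i,A,I], logical=[I,H,F,C,D,E,B,i,A]
After op 9 (replace(2, 'm')): offset=8, physical=[H,m,C,D,E,B,i,A,I], logical=[I,H,m,C,D,E,B,i,A]
After op 10 (replace(2, 'g')): offset=8, physical=[H,g,C,D,E,B,i,A,I], logical=[I,H,g,C,D,E,B,i,A]
After op 11 (swap(3, 5)): offset=8, physical=[H,g,E,D,C,B,i,A,I], logical=[I,H,g,E,D,C,B,i,A]

Answer: H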